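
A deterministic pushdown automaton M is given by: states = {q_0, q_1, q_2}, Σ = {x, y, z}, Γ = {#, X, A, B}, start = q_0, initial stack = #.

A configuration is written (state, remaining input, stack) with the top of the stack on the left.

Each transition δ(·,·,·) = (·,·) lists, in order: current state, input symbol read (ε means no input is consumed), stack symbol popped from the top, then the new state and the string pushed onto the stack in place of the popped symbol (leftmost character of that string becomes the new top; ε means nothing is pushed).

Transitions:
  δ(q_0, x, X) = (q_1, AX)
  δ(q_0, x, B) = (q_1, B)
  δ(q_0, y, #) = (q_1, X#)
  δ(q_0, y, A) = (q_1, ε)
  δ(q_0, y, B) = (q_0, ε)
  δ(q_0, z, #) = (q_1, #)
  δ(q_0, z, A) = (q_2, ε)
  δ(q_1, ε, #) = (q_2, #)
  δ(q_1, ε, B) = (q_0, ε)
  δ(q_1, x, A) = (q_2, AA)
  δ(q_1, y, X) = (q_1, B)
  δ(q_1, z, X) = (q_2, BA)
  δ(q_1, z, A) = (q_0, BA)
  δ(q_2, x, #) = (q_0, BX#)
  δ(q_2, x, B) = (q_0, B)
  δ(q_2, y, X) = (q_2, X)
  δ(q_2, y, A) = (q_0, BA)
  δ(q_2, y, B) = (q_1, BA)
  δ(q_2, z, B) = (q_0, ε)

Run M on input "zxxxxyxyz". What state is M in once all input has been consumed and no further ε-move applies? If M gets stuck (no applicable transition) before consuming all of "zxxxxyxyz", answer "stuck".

q_0

(q_0, zxxxxyxyz, #)
  read z, top #: go to q_1, push # → (q_1, xxxxyxyz, #)
  ε-move, top #: go to q_2, push # → (q_2, xxxxyxyz, #)
  read x, top #: go to q_0, push BX# → (q_0, xxxyxyz, BX#)
  read x, top B: go to q_1, push B → (q_1, xxyxyz, BX#)
  ε-move, top B: go to q_0, push ε → (q_0, xxyxyz, X#)
  read x, top X: go to q_1, push AX → (q_1, xyxyz, AX#)
  read x, top A: go to q_2, push AA → (q_2, yxyz, AAX#)
  read y, top A: go to q_0, push BA → (q_0, xyz, BAAX#)
  read x, top B: go to q_1, push B → (q_1, yz, BAAX#)
  ε-move, top B: go to q_0, push ε → (q_0, yz, AAX#)
  read y, top A: go to q_1, push ε → (q_1, z, AX#)
  read z, top A: go to q_0, push BA → (q_0, ε, BAX#)
All input consumed; M is in state q_0.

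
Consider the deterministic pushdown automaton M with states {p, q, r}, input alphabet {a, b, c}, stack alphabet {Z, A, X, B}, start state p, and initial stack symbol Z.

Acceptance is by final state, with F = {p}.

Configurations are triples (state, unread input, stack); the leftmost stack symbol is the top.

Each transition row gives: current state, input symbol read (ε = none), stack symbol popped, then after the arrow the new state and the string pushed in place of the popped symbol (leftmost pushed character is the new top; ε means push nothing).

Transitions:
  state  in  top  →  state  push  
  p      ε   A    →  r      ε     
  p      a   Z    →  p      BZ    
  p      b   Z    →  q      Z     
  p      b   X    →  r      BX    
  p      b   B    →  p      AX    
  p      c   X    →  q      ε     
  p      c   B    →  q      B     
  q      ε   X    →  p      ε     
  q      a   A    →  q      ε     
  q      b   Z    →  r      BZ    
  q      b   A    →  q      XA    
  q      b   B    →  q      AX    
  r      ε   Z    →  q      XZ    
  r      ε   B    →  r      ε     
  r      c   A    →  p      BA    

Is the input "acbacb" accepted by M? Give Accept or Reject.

Reject

(p, acbacb, Z)
  read a, top Z: go to p, push BZ → (p, cbacb, BZ)
  read c, top B: go to q, push B → (q, bacb, BZ)
  read b, top B: go to q, push AX → (q, acb, AXZ)
  read a, top A: go to q, push ε → (q, cb, XZ)
  ε-move, top X: go to p, push ε → (p, cb, Z)
No transition applies at (p, cb, Z); input not fully consumed.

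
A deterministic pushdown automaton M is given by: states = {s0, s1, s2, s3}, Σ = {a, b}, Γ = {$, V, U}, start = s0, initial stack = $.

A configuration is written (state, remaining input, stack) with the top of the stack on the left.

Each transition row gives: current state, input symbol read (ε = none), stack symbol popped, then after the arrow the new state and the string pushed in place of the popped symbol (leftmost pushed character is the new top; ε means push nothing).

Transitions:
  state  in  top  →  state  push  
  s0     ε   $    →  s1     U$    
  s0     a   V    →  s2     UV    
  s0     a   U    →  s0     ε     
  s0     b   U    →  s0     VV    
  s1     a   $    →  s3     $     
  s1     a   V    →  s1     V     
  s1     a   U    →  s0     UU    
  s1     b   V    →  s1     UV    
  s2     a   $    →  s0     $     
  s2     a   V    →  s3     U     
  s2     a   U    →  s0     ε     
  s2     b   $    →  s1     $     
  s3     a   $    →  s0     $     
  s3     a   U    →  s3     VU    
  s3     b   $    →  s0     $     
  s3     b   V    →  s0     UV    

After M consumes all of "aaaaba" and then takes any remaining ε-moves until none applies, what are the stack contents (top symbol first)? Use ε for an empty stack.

UVVU$

(s0, aaaaba, $)
  ε-move, top $: go to s1, push U$ → (s1, aaaaba, U$)
  read a, top U: go to s0, push UU → (s0, aaaba, UU$)
  read a, top U: go to s0, push ε → (s0, aaba, U$)
  read a, top U: go to s0, push ε → (s0, aba, $)
  ε-move, top $: go to s1, push U$ → (s1, aba, U$)
  read a, top U: go to s0, push UU → (s0, ba, UU$)
  read b, top U: go to s0, push VV → (s0, a, VVU$)
  read a, top V: go to s2, push UV → (s2, ε, UVVU$)
All input consumed in state s2 with stack UVVU$.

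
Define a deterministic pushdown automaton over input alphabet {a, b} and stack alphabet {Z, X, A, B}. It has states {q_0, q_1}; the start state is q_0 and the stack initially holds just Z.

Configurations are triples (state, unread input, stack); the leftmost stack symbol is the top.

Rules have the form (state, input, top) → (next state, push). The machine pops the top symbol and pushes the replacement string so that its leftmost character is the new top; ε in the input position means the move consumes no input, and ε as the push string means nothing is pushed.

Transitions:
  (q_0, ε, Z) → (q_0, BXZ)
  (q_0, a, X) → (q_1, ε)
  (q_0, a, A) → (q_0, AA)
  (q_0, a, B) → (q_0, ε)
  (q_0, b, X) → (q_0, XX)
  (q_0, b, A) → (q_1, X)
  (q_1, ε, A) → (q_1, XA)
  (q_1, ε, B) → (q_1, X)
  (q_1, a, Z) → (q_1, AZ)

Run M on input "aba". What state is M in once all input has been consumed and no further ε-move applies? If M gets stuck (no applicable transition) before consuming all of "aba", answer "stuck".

q_1

(q_0, aba, Z)
  ε-move, top Z: go to q_0, push BXZ → (q_0, aba, BXZ)
  read a, top B: go to q_0, push ε → (q_0, ba, XZ)
  read b, top X: go to q_0, push XX → (q_0, a, XXZ)
  read a, top X: go to q_1, push ε → (q_1, ε, XZ)
All input consumed; M is in state q_1.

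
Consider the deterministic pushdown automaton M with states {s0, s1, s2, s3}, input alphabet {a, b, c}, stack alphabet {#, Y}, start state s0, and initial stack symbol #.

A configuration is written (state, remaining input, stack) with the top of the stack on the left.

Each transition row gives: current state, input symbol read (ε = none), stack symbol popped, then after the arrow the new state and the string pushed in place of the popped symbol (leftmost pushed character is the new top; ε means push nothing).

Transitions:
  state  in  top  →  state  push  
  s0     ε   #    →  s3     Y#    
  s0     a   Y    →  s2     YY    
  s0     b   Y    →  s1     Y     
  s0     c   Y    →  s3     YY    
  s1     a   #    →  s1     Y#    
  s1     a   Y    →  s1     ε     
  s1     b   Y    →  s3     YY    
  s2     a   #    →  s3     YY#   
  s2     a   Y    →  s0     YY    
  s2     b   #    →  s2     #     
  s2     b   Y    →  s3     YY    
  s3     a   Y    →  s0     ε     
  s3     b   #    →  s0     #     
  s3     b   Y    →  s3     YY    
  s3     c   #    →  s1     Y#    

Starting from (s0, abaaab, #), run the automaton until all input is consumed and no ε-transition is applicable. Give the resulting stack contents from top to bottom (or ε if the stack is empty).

YYY#

(s0, abaaab, #)
  ε-move, top #: go to s3, push Y# → (s3, abaaab, Y#)
  read a, top Y: go to s0, push ε → (s0, baaab, #)
  ε-move, top #: go to s3, push Y# → (s3, baaab, Y#)
  read b, top Y: go to s3, push YY → (s3, aaab, YY#)
  read a, top Y: go to s0, push ε → (s0, aab, Y#)
  read a, top Y: go to s2, push YY → (s2, ab, YY#)
  read a, top Y: go to s0, push YY → (s0, b, YYY#)
  read b, top Y: go to s1, push Y → (s1, ε, YYY#)
All input consumed in state s1 with stack YYY#.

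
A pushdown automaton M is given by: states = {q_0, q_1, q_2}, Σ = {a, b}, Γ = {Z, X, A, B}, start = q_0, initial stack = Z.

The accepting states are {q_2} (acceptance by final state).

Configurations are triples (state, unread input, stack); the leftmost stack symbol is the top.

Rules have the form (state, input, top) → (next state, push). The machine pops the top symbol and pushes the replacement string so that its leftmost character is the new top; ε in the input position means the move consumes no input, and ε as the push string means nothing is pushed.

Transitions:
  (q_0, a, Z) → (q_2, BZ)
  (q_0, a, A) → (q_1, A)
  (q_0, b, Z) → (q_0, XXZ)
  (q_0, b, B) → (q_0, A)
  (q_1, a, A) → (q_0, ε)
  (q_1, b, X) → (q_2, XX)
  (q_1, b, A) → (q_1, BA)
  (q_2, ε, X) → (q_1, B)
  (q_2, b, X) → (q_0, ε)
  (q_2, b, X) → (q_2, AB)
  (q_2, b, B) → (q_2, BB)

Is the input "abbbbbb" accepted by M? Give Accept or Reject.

One accepting computation: (q_0, abbbbbb, Z) ⊢ (q_2, bbbbbb, BZ) ⊢ (q_2, bbbbb, BBZ) ⊢ (q_2, bbbb, BBBZ) ⊢ (q_2, bbb, BBBBZ) ⊢ (q_2, bb, BBBBBZ) ⊢ (q_2, b, BBBBBBZ) ⊢ (q_2, ε, BBBBBBBZ)
All input consumed and state q_2 ∈ F.

Accept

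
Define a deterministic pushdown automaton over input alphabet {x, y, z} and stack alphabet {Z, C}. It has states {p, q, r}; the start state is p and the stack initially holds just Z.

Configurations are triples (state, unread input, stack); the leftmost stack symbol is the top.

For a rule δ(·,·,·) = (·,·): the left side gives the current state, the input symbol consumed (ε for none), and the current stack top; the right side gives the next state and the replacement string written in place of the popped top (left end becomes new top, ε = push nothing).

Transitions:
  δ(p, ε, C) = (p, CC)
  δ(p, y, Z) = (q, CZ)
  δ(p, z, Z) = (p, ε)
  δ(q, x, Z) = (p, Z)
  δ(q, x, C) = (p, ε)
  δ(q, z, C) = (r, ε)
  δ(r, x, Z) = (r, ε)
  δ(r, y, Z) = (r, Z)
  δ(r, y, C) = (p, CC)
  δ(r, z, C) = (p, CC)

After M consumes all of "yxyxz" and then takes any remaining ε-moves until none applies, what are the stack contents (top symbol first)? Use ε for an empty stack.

ε

(p, yxyxz, Z) ⊢ (q, xyxz, CZ) ⊢ (p, yxz, Z) ⊢ (q, xz, CZ) ⊢ (p, z, Z) ⊢ (p, ε, ε)
All input consumed in state p with stack ε.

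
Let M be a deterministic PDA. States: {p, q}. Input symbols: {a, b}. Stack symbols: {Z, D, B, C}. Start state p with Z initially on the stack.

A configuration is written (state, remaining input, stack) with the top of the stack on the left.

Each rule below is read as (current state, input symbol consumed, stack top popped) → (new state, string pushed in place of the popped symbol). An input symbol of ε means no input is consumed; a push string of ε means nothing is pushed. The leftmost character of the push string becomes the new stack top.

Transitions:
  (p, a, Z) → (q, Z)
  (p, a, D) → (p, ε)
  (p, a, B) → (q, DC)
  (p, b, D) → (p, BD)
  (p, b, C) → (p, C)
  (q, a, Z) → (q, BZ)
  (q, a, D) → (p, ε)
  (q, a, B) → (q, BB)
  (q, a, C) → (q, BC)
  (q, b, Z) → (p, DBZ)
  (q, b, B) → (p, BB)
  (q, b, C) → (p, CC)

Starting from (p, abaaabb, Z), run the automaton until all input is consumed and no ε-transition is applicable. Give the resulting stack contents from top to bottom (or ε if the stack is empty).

CZ

(p, abaaabb, Z) ⊢ (q, baaabb, Z) ⊢ (p, aaabb, DBZ) ⊢ (p, aabb, BZ) ⊢ (q, abb, DCZ) ⊢ (p, bb, CZ) ⊢ (p, b, CZ) ⊢ (p, ε, CZ)
All input consumed in state p with stack CZ.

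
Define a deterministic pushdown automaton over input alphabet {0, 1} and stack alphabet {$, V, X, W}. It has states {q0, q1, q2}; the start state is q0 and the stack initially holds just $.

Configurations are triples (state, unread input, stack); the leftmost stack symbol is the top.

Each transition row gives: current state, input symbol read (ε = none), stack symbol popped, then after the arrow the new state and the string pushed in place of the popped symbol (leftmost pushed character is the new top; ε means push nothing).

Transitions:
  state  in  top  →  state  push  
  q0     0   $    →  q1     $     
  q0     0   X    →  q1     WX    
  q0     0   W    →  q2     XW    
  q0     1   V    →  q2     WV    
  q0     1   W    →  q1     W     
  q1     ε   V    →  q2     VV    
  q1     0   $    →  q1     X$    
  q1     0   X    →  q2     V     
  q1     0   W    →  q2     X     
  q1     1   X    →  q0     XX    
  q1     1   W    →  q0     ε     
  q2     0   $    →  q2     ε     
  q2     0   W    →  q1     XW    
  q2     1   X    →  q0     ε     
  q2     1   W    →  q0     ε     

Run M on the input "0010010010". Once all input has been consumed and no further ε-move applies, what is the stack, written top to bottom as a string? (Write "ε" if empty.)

WXX$

(q0, 0010010010, $) ⊢ (q1, 010010010, $) ⊢ (q1, 10010010, X$) ⊢ (q0, 0010010, XX$) ⊢ (q1, 010010, WXX$) ⊢ (q2, 10010, XXX$) ⊢ (q0, 0010, XX$) ⊢ (q1, 010, WXX$) ⊢ (q2, 10, XXX$) ⊢ (q0, 0, XX$) ⊢ (q1, ε, WXX$)
All input consumed in state q1 with stack WXX$.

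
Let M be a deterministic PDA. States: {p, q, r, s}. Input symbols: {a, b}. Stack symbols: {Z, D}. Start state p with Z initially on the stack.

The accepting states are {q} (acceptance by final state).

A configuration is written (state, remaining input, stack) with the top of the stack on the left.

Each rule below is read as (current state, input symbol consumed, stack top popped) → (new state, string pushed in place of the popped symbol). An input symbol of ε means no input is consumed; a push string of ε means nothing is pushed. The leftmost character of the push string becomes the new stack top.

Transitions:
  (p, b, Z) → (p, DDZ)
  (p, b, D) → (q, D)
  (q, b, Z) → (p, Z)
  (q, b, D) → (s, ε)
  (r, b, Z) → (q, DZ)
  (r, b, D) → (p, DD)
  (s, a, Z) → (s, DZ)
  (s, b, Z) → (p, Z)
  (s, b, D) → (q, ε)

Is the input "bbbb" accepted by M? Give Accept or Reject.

(p, bbbb, Z)
  read b, top Z: go to p, push DDZ → (p, bbb, DDZ)
  read b, top D: go to q, push D → (q, bb, DDZ)
  read b, top D: go to s, push ε → (s, b, DZ)
  read b, top D: go to q, push ε → (q, ε, Z)
All input consumed; state q ∈ F.

Accept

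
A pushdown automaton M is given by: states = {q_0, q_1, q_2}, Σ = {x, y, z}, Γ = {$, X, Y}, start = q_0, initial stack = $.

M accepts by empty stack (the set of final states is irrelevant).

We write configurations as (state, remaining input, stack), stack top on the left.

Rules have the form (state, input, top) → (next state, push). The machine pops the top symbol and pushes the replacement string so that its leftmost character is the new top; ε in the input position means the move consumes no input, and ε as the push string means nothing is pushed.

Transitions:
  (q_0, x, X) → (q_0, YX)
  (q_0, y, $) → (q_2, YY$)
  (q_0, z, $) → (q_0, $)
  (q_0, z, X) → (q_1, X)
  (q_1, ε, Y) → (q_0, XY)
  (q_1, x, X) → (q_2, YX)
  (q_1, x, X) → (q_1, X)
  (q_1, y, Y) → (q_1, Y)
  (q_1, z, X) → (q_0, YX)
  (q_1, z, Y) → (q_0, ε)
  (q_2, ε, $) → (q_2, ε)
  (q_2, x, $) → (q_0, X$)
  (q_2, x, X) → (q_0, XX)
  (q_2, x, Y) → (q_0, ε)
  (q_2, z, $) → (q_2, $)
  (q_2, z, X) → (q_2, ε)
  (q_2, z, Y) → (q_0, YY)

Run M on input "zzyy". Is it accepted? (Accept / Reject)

No computation consumes all input and empties the stack.

Reject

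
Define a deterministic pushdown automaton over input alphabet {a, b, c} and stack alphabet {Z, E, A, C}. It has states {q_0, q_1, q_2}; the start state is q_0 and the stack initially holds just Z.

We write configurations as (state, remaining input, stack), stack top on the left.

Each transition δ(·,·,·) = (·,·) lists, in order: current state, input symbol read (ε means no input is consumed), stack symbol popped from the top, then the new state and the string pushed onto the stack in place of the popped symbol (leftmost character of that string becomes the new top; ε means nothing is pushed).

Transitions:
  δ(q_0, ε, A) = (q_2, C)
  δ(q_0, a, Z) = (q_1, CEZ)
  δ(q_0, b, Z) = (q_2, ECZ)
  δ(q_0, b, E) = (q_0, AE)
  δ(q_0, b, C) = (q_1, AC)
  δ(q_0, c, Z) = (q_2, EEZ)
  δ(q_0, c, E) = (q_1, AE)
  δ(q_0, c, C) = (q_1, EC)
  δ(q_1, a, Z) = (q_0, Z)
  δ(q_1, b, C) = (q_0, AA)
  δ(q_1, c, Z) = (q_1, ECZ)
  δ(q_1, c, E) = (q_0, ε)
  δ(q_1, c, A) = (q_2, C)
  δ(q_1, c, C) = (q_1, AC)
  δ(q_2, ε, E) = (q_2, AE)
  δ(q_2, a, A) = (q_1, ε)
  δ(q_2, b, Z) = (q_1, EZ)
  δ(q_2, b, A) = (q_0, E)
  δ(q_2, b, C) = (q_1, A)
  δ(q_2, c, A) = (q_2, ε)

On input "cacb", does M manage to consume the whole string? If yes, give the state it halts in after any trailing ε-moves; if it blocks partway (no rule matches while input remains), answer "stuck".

(q_0, cacb, Z)
  read c, top Z: go to q_2, push EEZ → (q_2, acb, EEZ)
  ε-move, top E: go to q_2, push AE → (q_2, acb, AEEZ)
  read a, top A: go to q_1, push ε → (q_1, cb, EEZ)
  read c, top E: go to q_0, push ε → (q_0, b, EZ)
  read b, top E: go to q_0, push AE → (q_0, ε, AEZ)
  ε-move, top A: go to q_2, push C → (q_2, ε, CEZ)
All input consumed; M is in state q_2.

q_2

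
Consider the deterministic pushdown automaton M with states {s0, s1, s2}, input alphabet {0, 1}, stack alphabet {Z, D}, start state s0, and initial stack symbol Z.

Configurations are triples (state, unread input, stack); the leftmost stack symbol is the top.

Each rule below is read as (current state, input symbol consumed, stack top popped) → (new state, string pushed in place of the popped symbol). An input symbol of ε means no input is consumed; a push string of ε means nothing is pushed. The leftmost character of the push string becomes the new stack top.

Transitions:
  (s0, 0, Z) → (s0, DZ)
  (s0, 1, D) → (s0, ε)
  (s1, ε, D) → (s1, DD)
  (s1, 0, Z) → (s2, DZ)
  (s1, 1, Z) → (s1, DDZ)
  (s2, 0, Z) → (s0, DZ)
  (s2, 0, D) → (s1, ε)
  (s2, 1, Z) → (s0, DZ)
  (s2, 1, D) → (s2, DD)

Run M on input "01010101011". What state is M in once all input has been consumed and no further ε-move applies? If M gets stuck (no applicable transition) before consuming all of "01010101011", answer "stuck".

stuck

(s0, 01010101011, Z)
  read 0, top Z: go to s0, push DZ → (s0, 1010101011, DZ)
  read 1, top D: go to s0, push ε → (s0, 010101011, Z)
  read 0, top Z: go to s0, push DZ → (s0, 10101011, DZ)
  read 1, top D: go to s0, push ε → (s0, 0101011, Z)
  read 0, top Z: go to s0, push DZ → (s0, 101011, DZ)
  read 1, top D: go to s0, push ε → (s0, 01011, Z)
  read 0, top Z: go to s0, push DZ → (s0, 1011, DZ)
  read 1, top D: go to s0, push ε → (s0, 011, Z)
  read 0, top Z: go to s0, push DZ → (s0, 11, DZ)
  read 1, top D: go to s0, push ε → (s0, 1, Z)
No transition for (s0, 1, top Z); M blocks with input 1 remaining.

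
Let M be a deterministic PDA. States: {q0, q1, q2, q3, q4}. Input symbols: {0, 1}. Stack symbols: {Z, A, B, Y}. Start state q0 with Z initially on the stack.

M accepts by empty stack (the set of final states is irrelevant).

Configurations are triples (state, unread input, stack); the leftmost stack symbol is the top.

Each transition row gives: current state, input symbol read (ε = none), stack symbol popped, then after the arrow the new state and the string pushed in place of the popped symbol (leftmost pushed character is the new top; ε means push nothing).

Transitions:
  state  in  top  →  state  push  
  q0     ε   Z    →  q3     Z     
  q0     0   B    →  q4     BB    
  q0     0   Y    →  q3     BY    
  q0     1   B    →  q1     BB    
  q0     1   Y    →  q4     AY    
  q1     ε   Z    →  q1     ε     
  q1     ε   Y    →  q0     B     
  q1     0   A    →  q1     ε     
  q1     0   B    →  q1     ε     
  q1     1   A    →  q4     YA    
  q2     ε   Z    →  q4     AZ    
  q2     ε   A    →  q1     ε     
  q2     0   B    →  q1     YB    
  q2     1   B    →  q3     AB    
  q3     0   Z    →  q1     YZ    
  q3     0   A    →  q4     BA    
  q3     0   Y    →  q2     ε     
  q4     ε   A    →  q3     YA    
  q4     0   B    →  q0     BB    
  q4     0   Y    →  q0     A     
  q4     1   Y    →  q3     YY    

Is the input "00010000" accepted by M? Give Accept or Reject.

(q0, 00010000, Z) ⊢ (q3, 00010000, Z) ⊢ (q1, 0010000, YZ) ⊢ (q0, 0010000, BZ) ⊢ (q4, 010000, BBZ) ⊢ (q0, 10000, BBBZ) ⊢ (q1, 0000, BBBBZ) ⊢ (q1, 000, BBBZ) ⊢ (q1, 00, BBZ) ⊢ (q1, 0, BZ) ⊢ (q1, ε, Z) ⊢ (q1, ε, ε)
All input consumed and the stack is empty.

Accept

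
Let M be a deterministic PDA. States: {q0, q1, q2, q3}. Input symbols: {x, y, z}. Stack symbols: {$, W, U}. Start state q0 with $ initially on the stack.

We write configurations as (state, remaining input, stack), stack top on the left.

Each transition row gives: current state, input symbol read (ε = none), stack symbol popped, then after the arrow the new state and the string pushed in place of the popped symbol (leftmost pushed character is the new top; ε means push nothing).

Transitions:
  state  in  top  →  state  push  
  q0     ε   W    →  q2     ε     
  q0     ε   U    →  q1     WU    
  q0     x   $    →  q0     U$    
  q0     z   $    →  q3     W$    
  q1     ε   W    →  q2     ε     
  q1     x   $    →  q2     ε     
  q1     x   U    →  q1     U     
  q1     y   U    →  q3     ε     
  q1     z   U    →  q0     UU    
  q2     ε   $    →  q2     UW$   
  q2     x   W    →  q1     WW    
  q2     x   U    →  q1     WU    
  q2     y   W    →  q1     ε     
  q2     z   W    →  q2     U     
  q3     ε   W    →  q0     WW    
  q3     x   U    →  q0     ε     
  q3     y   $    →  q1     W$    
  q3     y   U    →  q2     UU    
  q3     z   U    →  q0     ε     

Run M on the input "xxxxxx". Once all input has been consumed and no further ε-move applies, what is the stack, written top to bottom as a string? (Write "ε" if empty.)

(q0, xxxxxx, $)
  read x, top $: go to q0, push U$ → (q0, xxxxx, U$)
  ε-move, top U: go to q1, push WU → (q1, xxxxx, WU$)
  ε-move, top W: go to q2, push ε → (q2, xxxxx, U$)
  read x, top U: go to q1, push WU → (q1, xxxx, WU$)
  ε-move, top W: go to q2, push ε → (q2, xxxx, U$)
  read x, top U: go to q1, push WU → (q1, xxx, WU$)
  ε-move, top W: go to q2, push ε → (q2, xxx, U$)
  read x, top U: go to q1, push WU → (q1, xx, WU$)
  ε-move, top W: go to q2, push ε → (q2, xx, U$)
  read x, top U: go to q1, push WU → (q1, x, WU$)
  ε-move, top W: go to q2, push ε → (q2, x, U$)
  read x, top U: go to q1, push WU → (q1, ε, WU$)
  ε-move, top W: go to q2, push ε → (q2, ε, U$)
All input consumed in state q2 with stack U$.

U$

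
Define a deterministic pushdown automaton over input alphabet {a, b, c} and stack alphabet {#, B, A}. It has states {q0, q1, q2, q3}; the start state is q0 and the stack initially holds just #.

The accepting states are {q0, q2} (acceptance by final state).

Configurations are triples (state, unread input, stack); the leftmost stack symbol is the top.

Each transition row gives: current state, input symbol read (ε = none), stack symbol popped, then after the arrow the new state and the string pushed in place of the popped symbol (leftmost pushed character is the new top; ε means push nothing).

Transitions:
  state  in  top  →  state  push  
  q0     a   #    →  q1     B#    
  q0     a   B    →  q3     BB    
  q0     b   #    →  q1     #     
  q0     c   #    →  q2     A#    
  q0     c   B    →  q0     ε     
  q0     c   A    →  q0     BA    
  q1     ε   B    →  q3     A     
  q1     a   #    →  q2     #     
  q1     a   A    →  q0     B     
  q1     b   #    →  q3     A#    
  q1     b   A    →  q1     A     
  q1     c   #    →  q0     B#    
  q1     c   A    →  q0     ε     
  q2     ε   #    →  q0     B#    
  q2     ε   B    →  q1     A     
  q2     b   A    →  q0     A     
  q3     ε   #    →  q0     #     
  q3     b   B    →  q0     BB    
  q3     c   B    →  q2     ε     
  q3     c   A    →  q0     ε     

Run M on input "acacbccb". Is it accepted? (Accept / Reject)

Reject

(q0, acacbccb, #)
  read a, top #: go to q1, push B# → (q1, cacbccb, B#)
  ε-move, top B: go to q3, push A → (q3, cacbccb, A#)
  read c, top A: go to q0, push ε → (q0, acbccb, #)
  read a, top #: go to q1, push B# → (q1, cbccb, B#)
  ε-move, top B: go to q3, push A → (q3, cbccb, A#)
  read c, top A: go to q0, push ε → (q0, bccb, #)
  read b, top #: go to q1, push # → (q1, ccb, #)
  read c, top #: go to q0, push B# → (q0, cb, B#)
  read c, top B: go to q0, push ε → (q0, b, #)
  read b, top #: go to q1, push # → (q1, ε, #)
All input consumed; state q1 ∉ F and no further ε-move applies.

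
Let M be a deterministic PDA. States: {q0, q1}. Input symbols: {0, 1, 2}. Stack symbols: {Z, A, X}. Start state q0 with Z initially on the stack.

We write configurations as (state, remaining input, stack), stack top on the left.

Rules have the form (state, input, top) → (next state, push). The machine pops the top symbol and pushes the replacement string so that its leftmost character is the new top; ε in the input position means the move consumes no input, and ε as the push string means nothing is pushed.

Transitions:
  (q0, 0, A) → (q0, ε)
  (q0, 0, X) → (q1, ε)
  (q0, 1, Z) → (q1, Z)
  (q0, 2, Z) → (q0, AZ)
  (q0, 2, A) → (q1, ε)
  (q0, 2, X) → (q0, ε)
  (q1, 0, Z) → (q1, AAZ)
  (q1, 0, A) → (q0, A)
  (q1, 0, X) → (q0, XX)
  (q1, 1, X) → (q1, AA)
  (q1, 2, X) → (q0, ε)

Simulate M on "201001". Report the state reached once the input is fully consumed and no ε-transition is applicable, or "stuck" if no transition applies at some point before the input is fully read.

(q0, 201001, Z)
  read 2, top Z: go to q0, push AZ → (q0, 01001, AZ)
  read 0, top A: go to q0, push ε → (q0, 1001, Z)
  read 1, top Z: go to q1, push Z → (q1, 001, Z)
  read 0, top Z: go to q1, push AAZ → (q1, 01, AAZ)
  read 0, top A: go to q0, push A → (q0, 1, AAZ)
No transition for (q0, 1, top A); M blocks with input 1 remaining.

stuck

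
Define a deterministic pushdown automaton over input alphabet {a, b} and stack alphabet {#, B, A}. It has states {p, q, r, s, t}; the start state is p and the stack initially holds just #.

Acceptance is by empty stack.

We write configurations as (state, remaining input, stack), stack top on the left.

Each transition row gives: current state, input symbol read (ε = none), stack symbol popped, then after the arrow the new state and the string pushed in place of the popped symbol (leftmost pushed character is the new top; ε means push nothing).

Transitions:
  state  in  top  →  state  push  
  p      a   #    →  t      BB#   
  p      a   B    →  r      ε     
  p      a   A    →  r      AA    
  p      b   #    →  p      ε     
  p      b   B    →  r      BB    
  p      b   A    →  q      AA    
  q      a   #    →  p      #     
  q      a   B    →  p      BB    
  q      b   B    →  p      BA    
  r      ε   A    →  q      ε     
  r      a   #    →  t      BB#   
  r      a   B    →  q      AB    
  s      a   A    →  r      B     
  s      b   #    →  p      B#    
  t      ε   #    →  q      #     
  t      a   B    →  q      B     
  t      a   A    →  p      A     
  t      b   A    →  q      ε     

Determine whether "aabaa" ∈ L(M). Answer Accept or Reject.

(p, aabaa, #) ⊢ (t, abaa, BB#) ⊢ (q, baa, BB#) ⊢ (p, aa, BAB#) ⊢ (r, a, AB#) ⊢ (q, a, B#) ⊢ (p, ε, BB#)
All input consumed; stack is BB#, not empty, and no further ε-move applies.

Reject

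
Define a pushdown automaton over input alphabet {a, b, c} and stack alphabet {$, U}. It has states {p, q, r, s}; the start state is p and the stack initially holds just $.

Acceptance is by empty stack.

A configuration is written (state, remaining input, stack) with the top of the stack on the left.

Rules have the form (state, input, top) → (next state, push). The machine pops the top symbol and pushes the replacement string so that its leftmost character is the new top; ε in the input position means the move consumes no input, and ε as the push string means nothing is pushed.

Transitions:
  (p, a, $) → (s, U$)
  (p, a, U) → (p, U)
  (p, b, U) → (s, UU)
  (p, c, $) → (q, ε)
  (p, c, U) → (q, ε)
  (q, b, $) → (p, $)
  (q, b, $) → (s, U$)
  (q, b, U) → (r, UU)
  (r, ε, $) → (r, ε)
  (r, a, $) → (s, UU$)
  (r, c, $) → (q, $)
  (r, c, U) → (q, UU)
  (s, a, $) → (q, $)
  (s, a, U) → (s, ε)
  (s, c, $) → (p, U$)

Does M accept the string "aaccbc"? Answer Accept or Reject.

Accept

One accepting computation: (p, aaccbc, $) ⊢ (s, accbc, U$) ⊢ (s, ccbc, $) ⊢ (p, cbc, U$) ⊢ (q, bc, $) ⊢ (p, c, $) ⊢ (q, ε, ε)
All input consumed and the stack is empty.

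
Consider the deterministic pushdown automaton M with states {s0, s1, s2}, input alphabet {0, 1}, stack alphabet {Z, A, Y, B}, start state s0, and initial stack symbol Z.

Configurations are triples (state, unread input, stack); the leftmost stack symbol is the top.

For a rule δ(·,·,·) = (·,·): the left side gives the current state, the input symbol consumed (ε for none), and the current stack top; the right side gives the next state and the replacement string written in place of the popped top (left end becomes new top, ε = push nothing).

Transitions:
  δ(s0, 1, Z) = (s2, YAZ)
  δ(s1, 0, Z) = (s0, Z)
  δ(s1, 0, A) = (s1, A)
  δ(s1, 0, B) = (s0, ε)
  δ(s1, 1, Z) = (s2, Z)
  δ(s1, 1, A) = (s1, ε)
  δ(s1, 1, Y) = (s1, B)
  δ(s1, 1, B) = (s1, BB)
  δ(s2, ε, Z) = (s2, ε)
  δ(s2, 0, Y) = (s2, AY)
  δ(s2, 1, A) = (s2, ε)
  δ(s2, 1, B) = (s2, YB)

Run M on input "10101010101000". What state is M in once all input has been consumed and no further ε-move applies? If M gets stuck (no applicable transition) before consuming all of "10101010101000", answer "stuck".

stuck

(s0, 10101010101000, Z)
  read 1, top Z: go to s2, push YAZ → (s2, 0101010101000, YAZ)
  read 0, top Y: go to s2, push AY → (s2, 101010101000, AYAZ)
  read 1, top A: go to s2, push ε → (s2, 01010101000, YAZ)
  read 0, top Y: go to s2, push AY → (s2, 1010101000, AYAZ)
  read 1, top A: go to s2, push ε → (s2, 010101000, YAZ)
  read 0, top Y: go to s2, push AY → (s2, 10101000, AYAZ)
  read 1, top A: go to s2, push ε → (s2, 0101000, YAZ)
  read 0, top Y: go to s2, push AY → (s2, 101000, AYAZ)
  read 1, top A: go to s2, push ε → (s2, 01000, YAZ)
  read 0, top Y: go to s2, push AY → (s2, 1000, AYAZ)
  read 1, top A: go to s2, push ε → (s2, 000, YAZ)
  read 0, top Y: go to s2, push AY → (s2, 00, AYAZ)
No transition for (s2, 0, top A); M blocks with input 00 remaining.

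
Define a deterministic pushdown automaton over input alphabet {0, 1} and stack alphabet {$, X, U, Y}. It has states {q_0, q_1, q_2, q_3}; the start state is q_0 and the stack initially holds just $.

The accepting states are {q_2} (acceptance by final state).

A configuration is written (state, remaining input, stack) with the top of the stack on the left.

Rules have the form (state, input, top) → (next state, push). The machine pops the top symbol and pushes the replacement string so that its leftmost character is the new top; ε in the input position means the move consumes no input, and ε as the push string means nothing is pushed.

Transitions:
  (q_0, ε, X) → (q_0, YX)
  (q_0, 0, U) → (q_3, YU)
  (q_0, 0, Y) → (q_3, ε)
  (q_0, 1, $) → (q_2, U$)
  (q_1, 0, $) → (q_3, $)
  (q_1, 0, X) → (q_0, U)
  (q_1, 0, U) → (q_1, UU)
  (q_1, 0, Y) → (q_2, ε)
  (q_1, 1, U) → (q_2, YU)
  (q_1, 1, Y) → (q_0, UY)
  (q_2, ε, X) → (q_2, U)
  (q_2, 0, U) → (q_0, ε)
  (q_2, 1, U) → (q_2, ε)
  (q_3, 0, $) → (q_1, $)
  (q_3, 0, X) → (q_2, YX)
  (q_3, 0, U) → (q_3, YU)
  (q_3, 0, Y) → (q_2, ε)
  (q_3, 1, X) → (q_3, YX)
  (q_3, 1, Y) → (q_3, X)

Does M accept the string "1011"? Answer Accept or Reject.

(q_0, 1011, $) ⊢ (q_2, 011, U$) ⊢ (q_0, 11, $) ⊢ (q_2, 1, U$) ⊢ (q_2, ε, $)
All input consumed; state q_2 ∈ F.

Accept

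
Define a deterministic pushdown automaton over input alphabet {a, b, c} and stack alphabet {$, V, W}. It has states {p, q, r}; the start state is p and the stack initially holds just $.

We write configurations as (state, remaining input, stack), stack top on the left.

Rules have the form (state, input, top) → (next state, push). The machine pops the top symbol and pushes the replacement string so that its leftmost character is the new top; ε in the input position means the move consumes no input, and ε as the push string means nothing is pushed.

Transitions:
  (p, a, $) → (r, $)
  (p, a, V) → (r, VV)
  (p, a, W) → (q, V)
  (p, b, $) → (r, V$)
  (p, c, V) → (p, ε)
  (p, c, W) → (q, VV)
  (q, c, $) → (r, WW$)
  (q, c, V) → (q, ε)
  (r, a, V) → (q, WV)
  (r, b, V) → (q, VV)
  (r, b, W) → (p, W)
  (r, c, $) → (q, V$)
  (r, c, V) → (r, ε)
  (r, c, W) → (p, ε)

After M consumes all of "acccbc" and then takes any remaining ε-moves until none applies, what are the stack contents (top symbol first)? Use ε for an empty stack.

(p, acccbc, $)
  read a, top $: go to r, push $ → (r, cccbc, $)
  read c, top $: go to q, push V$ → (q, ccbc, V$)
  read c, top V: go to q, push ε → (q, cbc, $)
  read c, top $: go to r, push WW$ → (r, bc, WW$)
  read b, top W: go to p, push W → (p, c, WW$)
  read c, top W: go to q, push VV → (q, ε, VVW$)
All input consumed in state q with stack VVW$.

VVW$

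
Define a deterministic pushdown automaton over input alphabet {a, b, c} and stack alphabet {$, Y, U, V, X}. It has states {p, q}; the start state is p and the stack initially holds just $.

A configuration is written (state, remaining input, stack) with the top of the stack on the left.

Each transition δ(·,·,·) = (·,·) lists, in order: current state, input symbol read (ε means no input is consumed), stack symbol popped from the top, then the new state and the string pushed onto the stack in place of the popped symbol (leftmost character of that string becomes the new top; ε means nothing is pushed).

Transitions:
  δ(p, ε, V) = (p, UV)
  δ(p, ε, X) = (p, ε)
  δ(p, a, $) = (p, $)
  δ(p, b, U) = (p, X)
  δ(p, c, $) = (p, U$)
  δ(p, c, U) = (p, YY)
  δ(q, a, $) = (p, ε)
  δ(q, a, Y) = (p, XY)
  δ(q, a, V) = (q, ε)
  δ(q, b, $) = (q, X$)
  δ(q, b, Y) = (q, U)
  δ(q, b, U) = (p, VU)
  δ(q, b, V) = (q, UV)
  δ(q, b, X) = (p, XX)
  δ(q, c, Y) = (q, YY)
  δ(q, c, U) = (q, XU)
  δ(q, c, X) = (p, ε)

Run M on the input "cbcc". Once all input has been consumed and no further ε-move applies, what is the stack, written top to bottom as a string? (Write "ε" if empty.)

(p, cbcc, $)
  read c, top $: go to p, push U$ → (p, bcc, U$)
  read b, top U: go to p, push X → (p, cc, X$)
  ε-move, top X: go to p, push ε → (p, cc, $)
  read c, top $: go to p, push U$ → (p, c, U$)
  read c, top U: go to p, push YY → (p, ε, YY$)
All input consumed in state p with stack YY$.

YY$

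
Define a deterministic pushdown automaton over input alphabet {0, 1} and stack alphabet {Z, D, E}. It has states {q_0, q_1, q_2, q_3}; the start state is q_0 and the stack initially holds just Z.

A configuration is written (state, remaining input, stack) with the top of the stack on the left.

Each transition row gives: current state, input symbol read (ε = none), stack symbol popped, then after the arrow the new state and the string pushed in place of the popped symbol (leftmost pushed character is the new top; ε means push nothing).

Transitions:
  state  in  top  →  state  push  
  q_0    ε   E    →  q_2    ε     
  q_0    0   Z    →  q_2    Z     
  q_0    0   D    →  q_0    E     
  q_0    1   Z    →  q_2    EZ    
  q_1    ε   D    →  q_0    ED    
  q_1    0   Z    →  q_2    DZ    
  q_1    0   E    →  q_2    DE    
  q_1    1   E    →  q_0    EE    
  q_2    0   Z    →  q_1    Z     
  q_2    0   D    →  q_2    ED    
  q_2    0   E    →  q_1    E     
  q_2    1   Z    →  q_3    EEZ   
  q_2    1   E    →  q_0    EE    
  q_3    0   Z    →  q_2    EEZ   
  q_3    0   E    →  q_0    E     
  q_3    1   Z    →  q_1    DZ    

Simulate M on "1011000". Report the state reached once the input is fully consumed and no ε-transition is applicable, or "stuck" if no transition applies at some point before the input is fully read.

(q_0, 1011000, Z)
  read 1, top Z: go to q_2, push EZ → (q_2, 011000, EZ)
  read 0, top E: go to q_1, push E → (q_1, 11000, EZ)
  read 1, top E: go to q_0, push EE → (q_0, 1000, EEZ)
  ε-move, top E: go to q_2, push ε → (q_2, 1000, EZ)
  read 1, top E: go to q_0, push EE → (q_0, 000, EEZ)
  ε-move, top E: go to q_2, push ε → (q_2, 000, EZ)
  read 0, top E: go to q_1, push E → (q_1, 00, EZ)
  read 0, top E: go to q_2, push DE → (q_2, 0, DEZ)
  read 0, top D: go to q_2, push ED → (q_2, ε, EDEZ)
All input consumed; M is in state q_2.

q_2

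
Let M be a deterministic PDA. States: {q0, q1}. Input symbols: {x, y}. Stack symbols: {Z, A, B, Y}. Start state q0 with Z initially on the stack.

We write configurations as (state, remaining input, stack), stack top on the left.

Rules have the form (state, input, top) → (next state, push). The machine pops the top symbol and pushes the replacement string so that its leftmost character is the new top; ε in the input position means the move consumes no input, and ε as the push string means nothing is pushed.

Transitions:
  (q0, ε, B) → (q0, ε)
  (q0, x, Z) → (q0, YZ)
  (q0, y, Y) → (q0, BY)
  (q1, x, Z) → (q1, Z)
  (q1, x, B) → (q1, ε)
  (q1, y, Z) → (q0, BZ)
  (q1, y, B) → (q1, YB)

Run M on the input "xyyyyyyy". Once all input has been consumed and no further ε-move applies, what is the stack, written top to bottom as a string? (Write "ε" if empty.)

YZ

(q0, xyyyyyyy, Z) ⊢ (q0, yyyyyyy, YZ) ⊢ (q0, yyyyyy, BYZ) ⊢ (q0, yyyyyy, YZ) ⊢ (q0, yyyyy, BYZ) ⊢ (q0, yyyyy, YZ) ⊢ (q0, yyyy, BYZ) ⊢ (q0, yyyy, YZ) ⊢ (q0, yyy, BYZ) ⊢ (q0, yyy, YZ) ⊢ (q0, yy, BYZ) ⊢ (q0, yy, YZ) ⊢ (q0, y, BYZ) ⊢ (q0, y, YZ) ⊢ (q0, ε, BYZ) ⊢ (q0, ε, YZ)
All input consumed in state q0 with stack YZ.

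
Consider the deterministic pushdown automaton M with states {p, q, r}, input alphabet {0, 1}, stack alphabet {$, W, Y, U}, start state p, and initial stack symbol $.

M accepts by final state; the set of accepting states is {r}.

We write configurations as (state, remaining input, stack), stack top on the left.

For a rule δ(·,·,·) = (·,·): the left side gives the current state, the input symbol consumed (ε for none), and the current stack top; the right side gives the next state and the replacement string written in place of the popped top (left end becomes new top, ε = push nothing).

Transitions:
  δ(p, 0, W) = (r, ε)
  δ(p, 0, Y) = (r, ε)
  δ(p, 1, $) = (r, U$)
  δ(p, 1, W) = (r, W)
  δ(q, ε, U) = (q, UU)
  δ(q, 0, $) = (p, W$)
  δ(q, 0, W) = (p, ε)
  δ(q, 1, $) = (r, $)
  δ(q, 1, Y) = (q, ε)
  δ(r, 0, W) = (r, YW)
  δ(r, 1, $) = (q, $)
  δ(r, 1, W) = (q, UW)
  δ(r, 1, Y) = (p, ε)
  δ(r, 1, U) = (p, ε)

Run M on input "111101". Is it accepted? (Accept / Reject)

(p, 111101, $)
  read 1, top $: go to r, push U$ → (r, 11101, U$)
  read 1, top U: go to p, push ε → (p, 1101, $)
  read 1, top $: go to r, push U$ → (r, 101, U$)
  read 1, top U: go to p, push ε → (p, 01, $)
No transition applies at (p, 01, $); input not fully consumed.

Reject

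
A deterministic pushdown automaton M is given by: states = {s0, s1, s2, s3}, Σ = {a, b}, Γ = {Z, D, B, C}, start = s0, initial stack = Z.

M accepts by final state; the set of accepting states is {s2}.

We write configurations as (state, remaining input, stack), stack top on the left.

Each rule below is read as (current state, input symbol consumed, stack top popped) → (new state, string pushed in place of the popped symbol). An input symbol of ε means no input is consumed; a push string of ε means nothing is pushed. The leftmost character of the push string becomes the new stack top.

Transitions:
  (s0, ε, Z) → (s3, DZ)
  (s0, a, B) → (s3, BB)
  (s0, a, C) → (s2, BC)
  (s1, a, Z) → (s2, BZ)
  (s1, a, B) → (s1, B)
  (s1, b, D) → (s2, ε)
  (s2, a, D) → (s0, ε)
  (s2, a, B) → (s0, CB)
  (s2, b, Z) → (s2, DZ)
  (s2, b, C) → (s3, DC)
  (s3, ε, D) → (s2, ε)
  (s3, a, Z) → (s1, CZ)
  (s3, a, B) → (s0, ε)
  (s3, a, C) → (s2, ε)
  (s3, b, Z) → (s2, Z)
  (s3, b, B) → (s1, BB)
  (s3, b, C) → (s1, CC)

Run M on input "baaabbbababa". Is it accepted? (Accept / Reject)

(s0, baaabbbababa, Z)
  ε-move, top Z: go to s3, push DZ → (s3, baaabbbababa, DZ)
  ε-move, top D: go to s2, push ε → (s2, baaabbbababa, Z)
  read b, top Z: go to s2, push DZ → (s2, aaabbbababa, DZ)
  read a, top D: go to s0, push ε → (s0, aabbbababa, Z)
  ε-move, top Z: go to s3, push DZ → (s3, aabbbababa, DZ)
  ε-move, top D: go to s2, push ε → (s2, aabbbababa, Z)
No transition applies at (s2, aabbbababa, Z); input not fully consumed.

Reject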